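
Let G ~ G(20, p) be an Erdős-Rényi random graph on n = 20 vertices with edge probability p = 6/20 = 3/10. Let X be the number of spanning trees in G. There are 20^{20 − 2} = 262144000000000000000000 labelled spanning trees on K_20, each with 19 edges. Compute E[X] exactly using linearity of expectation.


K_20 has 20^{20 − 2} = 262144000000000000000000 labelled spanning trees.
For each such spanning tree H, let X_H = 1 if all 19 edges of H are present in G. Then P[X_H = 1] = p^{19} = (3/10)^{19} = 1162261467/10000000000000000000.
By linearity of expectation: E[X] = Σ_H E[X_H] = 262144000000000000000000 · p^{19} = 262144000000000000000000 · 1162261467/10000000000000000000 = 152339935002624/5.
Numerically: E[X] ≈ 3.0468e+13.

E[X] = 262144000000000000000000 · (3/10)^{19} = 152339935002624/5 ≈ 3.0468e+13.


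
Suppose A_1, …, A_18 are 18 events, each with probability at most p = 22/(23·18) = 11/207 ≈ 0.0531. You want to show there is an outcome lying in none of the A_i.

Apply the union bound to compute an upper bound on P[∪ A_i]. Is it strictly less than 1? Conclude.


Union bound: P[∪_{i=1}^{18} A_i] ≤ Σ_i P[A_i] ≤ 18·p = 18·(11/207) = 22/23.
Numerically: 22/23 ≈ 0.9565.
Is 22/23 < 1? YES.
Since P[∪ A_i] ≤ 22/23 < 1, the complement has P[∩ A_i^c] ≥ 1 − 22/23 = 1/23 > 0, so some outcome avoids every A_i.

18·p = 22/23 ≈ 0.9565; existence CERTIFIED by the union bound.


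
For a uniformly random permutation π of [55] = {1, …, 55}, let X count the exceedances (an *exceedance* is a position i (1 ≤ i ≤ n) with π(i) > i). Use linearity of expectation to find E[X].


Write X = Σ_{i=1}^{55} X_i, where X_i = 1_{π(i) > i}.
For each fixed i, π(i) is uniform over {1, …, 55} (marginal of a uniform permutation), so P[π(i) > i] = (n − i)/n. Summing: Σ_{i=1}^{55} (n − i)/n = (0 + 1 + … + 54)/55 = 55(55 − 1)/(2·55) = (55 − 1)/2.
Hence E[X] = Σ_{i=1}^{55} (55 − i)/55 = 27 ≈ 27.00000.

E[X] = 27 = 27.00000.


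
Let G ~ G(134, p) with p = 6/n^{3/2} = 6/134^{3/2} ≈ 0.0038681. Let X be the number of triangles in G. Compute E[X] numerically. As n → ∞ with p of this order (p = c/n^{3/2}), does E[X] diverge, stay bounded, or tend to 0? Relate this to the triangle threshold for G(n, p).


Number of potential triangles: C(134, 3) = 392084.
Each occurs with probability p³ ≈ (0.0038681)³ ≈ 5.7873821e-08.
By linearity: E[X] = C(134, 3)·p³ ≈ 392084 · 5.7873821e-08 ≈ 0.02269.
Since α = 3/2 > 1, p = c/n^{3/2} = o(1/n) is below the triangle threshold p ~ 1/n. Asymptotically E[X] ~ (c³/6)·n^{3(1−α)} = (6³/6)·n^{-1.5} → 0, so by Markov's inequality G has no triangles w.h.p.

E[X] ≈ 0.02269; in regime p = Θ(1/n^{3/2}) E[X] tends to 0 (below the triangle threshold p ~ 1/n).


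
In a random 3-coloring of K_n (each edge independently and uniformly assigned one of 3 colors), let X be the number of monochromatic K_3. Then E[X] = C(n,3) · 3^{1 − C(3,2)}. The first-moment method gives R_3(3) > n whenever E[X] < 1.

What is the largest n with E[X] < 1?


We need C(n, 3) · 3^{1 − 3} < 1, i.e. C(n, 3) < 3^{3 − 1} = 9.
Check values of n near the boundary:
  n = 3: C(3, 3) = 1; 1 < 9? YES
  n = 4: C(4, 3) = 4; 4 < 9? YES
  n = 5: C(5, 3) = 10; 10 < 9? NO
  n = 6: C(6, 3) = 20; 20 < 9? NO
The largest n with C(n, 3) < 9 is n = 4 (where E[X] = 4/9 ≈ 0.4444444). Hence R_3(3) > 4, i.e. R_3(3) ≥ 5.

Largest n = 4; hence R_3(3) > 4.


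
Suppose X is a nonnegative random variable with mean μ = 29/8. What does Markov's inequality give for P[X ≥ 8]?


μ = E[X] = 29/8, a = 8.
Markov: P[X ≥ 8] ≤ μ/a = (29/8)/8 = 29/64.
Numerically: ≈ 0.4531.
(Since a = 8 > μ = 3.6250, the bound 29/64 is < 1 and informative.)

P[X ≥ 8] ≤ 29/64 ≈ 0.4531.


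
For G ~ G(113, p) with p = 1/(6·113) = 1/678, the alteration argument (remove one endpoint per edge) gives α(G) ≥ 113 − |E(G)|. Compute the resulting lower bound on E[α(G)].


E[|E(G)|] = C(113, 2)·p = 6328 · (1/678) = 28/3.
E[α(G)] ≥ n − E[|E(G)|] = 113 − 28/3 = 311/3.
Numerically: ≈ 103.667.
(This is only a lower bound; the true E[α(G)] may be larger.)

E[α(G)] ≥ 311/3 ≈ 103.667.


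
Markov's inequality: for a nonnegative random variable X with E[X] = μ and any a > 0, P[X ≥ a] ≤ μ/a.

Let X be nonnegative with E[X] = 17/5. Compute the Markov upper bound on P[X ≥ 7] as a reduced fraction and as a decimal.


μ = E[X] = 17/5, a = 7.
Markov: P[X ≥ 7] ≤ μ/a = (17/5)/7 = 17/35.
Numerically: ≈ 0.486.
(Since a = 7 > μ = 3.400, the bound 17/35 is < 1 and informative.)

P[X ≥ 7] ≤ 17/35 ≈ 0.486.


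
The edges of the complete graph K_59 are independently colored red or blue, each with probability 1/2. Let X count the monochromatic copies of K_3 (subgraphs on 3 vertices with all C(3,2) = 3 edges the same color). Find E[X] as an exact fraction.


Let X = Σ_S X_S over the C(59, 3) = 32509 subsets S of size 3, where X_S = 1 if the K_3 on S is monochromatic.
For a fixed S, the K_3 on S has C(3, 2) = 3 edges. P[all 3 edges red] = (1/2)^3, and likewise for blue, so P[monochromatic] = 2·(1/2)^3 = 2^{1 − 3} = 1/4.
Summing: E[X] = C(59, 3) · 2^{1 − 3} = 32509 · 1/4 = 32509/4.
Numerically: E[X] ≈ 8127.25000.

E[X] = C(59,3)·2^(1−C(3,2)) = 32509/4 ≈ 8127.25000.


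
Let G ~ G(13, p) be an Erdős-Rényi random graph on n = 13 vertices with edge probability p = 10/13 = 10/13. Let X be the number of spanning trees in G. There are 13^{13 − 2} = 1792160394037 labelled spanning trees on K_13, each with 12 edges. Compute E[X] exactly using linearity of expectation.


K_13 has 13^{13 − 2} = 1792160394037 labelled spanning trees.
For each such spanning tree H, let X_H = 1 if all 12 edges of H are present in G. Then P[X_H = 1] = p^{12} = (10/13)^{12} = 1000000000000/23298085122481.
By linearity of expectation: E[X] = Σ_H E[X_H] = 1792160394037 · p^{12} = 1792160394037 · 1000000000000/23298085122481 = 1000000000000/13.
Numerically: E[X] ≈ 7.69e+10.

E[X] = 1792160394037 · (10/13)^{12} = 1000000000000/13 ≈ 7.69e+10.


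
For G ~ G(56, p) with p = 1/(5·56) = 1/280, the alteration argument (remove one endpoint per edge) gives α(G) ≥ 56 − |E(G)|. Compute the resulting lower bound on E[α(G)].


E[|E(G)|] = C(56, 2)·p = 1540 · (1/280) = 11/2.
E[α(G)] ≥ n − E[|E(G)|] = 56 − 11/2 = 101/2.
Numerically: ≈ 50.5000.
(This is only a lower bound; the true E[α(G)] may be larger.)

E[α(G)] ≥ 101/2 ≈ 50.5000.


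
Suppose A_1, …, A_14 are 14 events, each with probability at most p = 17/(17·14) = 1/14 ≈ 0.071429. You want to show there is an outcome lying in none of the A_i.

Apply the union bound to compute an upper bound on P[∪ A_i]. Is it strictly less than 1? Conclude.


Union bound: P[∪_{i=1}^{14} A_i] ≤ Σ_i P[A_i] ≤ 14·p = 14·(1/14) = 1.
Numerically: 1 ≈ 1.000000.
Is 1 < 1? NO.
Since the bound 1 is ≥ 1, the union bound is uninformative here; it does NOT by itself certify existence.

14·p = 1 ≈ 1.000000; existence NOT certified by the union bound.


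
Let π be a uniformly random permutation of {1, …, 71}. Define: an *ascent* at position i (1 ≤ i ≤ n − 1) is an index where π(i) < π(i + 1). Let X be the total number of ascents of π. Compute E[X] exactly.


Write X = Σ X_I over i = 1, …, 70, with X_I the indicator of one ascent.
There are 70 indicators.
For each fixed i, the pair (π(i), π(i+1)) is a uniformly random ordered pair of distinct values from {1, …, 71}; by symmetry P[π(i) < π(i+1)] = 1/2.
By linearity: E[X] = 70 · (1/2) = (71 − 1) · (1/2) = 35 ≈ 35.00000.

E[X] = 35 = 35.00000.


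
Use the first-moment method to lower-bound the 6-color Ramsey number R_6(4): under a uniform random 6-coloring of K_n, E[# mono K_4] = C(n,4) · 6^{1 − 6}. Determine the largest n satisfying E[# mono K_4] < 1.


We need C(n, 4) · 6^{1 − 6} < 1, i.e. C(n, 4) < 6^{6 − 1} = 7776.
Check values of n near the boundary:
  n = 19: C(19, 4) = 3876; 3876 < 7776? YES
  n = 20: C(20, 4) = 4845; 4845 < 7776? YES
  n = 21: C(21, 4) = 5985; 5985 < 7776? YES
  n = 22: C(22, 4) = 7315; 7315 < 7776? YES
  n = 23: C(23, 4) = 8855; 8855 < 7776? NO
The largest n with C(n, 4) < 7776 is n = 22 (where E[X] = 7315/7776 ≈ 0.94072). Hence R_6(4) > 22, i.e. R_6(4) ≥ 23.

Largest n = 22; hence R_6(4) > 22.


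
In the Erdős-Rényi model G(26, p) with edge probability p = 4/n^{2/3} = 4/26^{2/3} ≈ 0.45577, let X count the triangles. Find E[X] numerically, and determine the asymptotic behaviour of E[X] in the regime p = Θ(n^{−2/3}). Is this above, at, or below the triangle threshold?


Number of potential triangles: C(26, 3) = 2600.
Each occurs with probability p³ ≈ (0.45577)³ ≈ 9.4674556e-02.
By linearity: E[X] = C(26, 3)·p³ ≈ 2600 · 9.4674556e-02 ≈ 246.15385.
Since α = 2/3 < 1, p = c/n^{2/3} ≫ 1/n is above the triangle threshold p ~ 1/n. Asymptotically E[X] ~ (c³/6)·n^{3(1−α)} = (4³/6)·n^{1} → ∞; triangles are abundant w.h.p.

E[X] ≈ 246.15385; in regime p = Θ(1/n^{2/3}) E[X] diverges (above the triangle threshold p ~ 1/n).


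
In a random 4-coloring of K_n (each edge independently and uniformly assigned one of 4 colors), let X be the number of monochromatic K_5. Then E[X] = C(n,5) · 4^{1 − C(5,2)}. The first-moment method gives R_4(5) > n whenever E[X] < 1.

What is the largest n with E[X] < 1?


We need C(n, 5) · 4^{1 − 10} < 1, i.e. C(n, 5) < 4^{10 − 1} = 262144.
Check values of n near the boundary:
  n = 32: C(32, 5) = 201376; 201376 < 262144? YES
  n = 33: C(33, 5) = 237336; 237336 < 262144? YES
  n = 34: C(34, 5) = 278256; 278256 < 262144? NO
  n = 35: C(35, 5) = 324632; 324632 < 262144? NO
The largest n with C(n, 5) < 262144 is n = 33 (where E[X] = 29667/32768 ≈ 0.9054). Hence R_4(5) > 33, i.e. R_4(5) ≥ 34.

Largest n = 33; hence R_4(5) > 33.


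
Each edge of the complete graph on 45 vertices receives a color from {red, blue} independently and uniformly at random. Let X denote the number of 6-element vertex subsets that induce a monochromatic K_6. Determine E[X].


Let X = Σ_S X_S over the C(45, 6) = 8145060 subsets S of size 6, where X_S = 1 if the K_6 on S is monochromatic.
For a fixed S, the K_6 on S has C(6, 2) = 15 edges. P[all 15 edges red] = (1/2)^15, and likewise for blue, so P[monochromatic] = 2·(1/2)^15 = 2^{1 − 15} = 1/16384.
Summing: E[X] = C(45, 6) · 2^{1 − 15} = 8145060 · 1/16384 = 2036265/4096.
Numerically: E[X] ≈ 497.1350.

E[X] = C(45,6)·2^(1−C(6,2)) = 2036265/4096 ≈ 497.1350.


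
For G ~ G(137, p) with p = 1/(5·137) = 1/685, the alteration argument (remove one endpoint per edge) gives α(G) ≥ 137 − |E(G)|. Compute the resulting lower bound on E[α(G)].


E[|E(G)|] = C(137, 2)·p = 9316 · (1/685) = 68/5.
E[α(G)] ≥ n − E[|E(G)|] = 137 − 68/5 = 617/5.
Numerically: ≈ 123.400.
(This is only a lower bound; the true E[α(G)] may be larger.)

E[α(G)] ≥ 617/5 ≈ 123.400.


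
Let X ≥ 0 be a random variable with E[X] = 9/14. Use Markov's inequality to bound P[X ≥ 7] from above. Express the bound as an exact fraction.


μ = E[X] = 9/14, a = 7.
Markov: P[X ≥ 7] ≤ μ/a = (9/14)/7 = 9/98.
Numerically: ≈ 0.091837.
(Since a = 7 > μ = 0.642857, the bound 9/98 is < 1 and informative.)

P[X ≥ 7] ≤ 9/98 ≈ 0.091837.


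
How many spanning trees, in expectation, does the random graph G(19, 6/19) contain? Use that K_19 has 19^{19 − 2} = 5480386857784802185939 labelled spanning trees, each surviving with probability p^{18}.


K_19 has 19^{19 − 2} = 5480386857784802185939 labelled spanning trees.
For each such spanning tree H, let X_H = 1 if all 18 edges of H are present in G. Then P[X_H = 1] = p^{18} = (6/19)^{18} = 101559956668416/104127350297911241532841.
Summing the indicators: E[X] = Σ_H E[X_H] = 5480386857784802185939 · p^{18} = 5480386857784802185939 · 101559956668416/104127350297911241532841 = 101559956668416/19.
Numerically: E[X] ≈ 5.35e+12.

E[X] = 5480386857784802185939 · (6/19)^{18} = 101559956668416/19 ≈ 5.35e+12.


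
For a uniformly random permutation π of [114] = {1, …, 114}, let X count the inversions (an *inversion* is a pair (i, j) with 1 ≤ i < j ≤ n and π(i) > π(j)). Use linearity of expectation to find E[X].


Write X = Σ X_I over the C(114, 2) = 6441 pairs i < j, with X_I the indicator of one inversion.
There are 6441 indicators.
For each fixed pair i < j, the values π(i) and π(j) are two distinct elements of {1, …, 114} in uniformly random order; by symmetry P[π(i) > π(j)] = 1/2.
By linearity: E[X] = 6441 · (1/2) = C(114, 2) · (1/2) = 6441/2 = 6441/2 ≈ 3220.5000.

E[X] = 6441/2 = 3220.5000.


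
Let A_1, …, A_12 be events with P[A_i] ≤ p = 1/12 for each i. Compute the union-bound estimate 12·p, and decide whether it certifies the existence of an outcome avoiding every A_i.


Union bound: P[∪_{i=1}^{12} A_i] ≤ Σ_i P[A_i] ≤ 12·p = 12·(1/12) = 1.
Numerically: 1 ≈ 1.0000000.
Is 1 < 1? NO.
Since the bound 1 is ≥ 1, the union bound is uninformative here; it does NOT by itself certify existence.

12·p = 1 ≈ 1.0000000; existence NOT certified by the union bound.


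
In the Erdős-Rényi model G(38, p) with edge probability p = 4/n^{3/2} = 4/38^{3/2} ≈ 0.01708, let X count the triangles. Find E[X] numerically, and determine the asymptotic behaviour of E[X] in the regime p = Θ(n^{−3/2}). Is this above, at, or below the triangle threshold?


Number of potential triangles: C(38, 3) = 8436.
Each occurs with probability p³ ≈ (0.01708)³ ≈ 4.979134e-06.
By linearity: E[X] = C(38, 3)·p³ ≈ 8436 · 4.979134e-06 ≈ 0.0420.
Since α = 3/2 > 1, p = c/n^{3/2} = o(1/n) is below the triangle threshold p ~ 1/n. Asymptotically E[X] ~ (c³/6)·n^{3(1−α)} = (4³/6)·n^{-1.5} → 0, so by Markov's inequality G has no triangles w.h.p.

E[X] ≈ 0.0420; in regime p = Θ(1/n^{3/2}) E[X] tends to 0 (below the triangle threshold p ~ 1/n).


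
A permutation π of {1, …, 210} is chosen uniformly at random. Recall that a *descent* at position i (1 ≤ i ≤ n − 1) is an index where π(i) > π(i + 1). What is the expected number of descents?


Write X = Σ X_I over i = 1, …, 209, with X_I the indicator of one descent.
There are 209 indicators.
For each fixed i, the pair (π(i), π(i+1)) is a uniformly random ordered pair of distinct values from {1, …, 210}; by symmetry P[π(i) > π(i+1)] = 1/2.
By linearity: E[X] = 209 · (1/2) = (210 − 1) · (1/2) = 209/2 ≈ 104.5000.

E[X] = 209/2 = 104.5000.


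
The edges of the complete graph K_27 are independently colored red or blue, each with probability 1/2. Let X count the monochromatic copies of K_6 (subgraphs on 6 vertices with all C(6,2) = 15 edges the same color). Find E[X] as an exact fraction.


Let X = Σ_S X_S over the C(27, 6) = 296010 subsets S of size 6, where X_S = 1 if the K_6 on S is monochromatic.
For a fixed S, the K_6 on S has C(6, 2) = 15 edges. P[all 15 edges red] = (1/2)^15, and likewise for blue, so P[monochromatic] = 2·(1/2)^15 = 2^{1 − 15} = 1/16384.
Summing: E[X] = C(27, 6) · 2^{1 − 15} = 296010 · 1/16384 = 148005/8192.
Numerically: E[X] ≈ 18.06702.

E[X] = C(27,6)·2^(1−C(6,2)) = 148005/8192 ≈ 18.06702.


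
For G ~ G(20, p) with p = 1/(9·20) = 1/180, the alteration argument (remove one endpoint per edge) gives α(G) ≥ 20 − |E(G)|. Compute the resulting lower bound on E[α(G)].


E[|E(G)|] = C(20, 2)·p = 190 · (1/180) = 19/18.
E[α(G)] ≥ n − E[|E(G)|] = 20 − 19/18 = 341/18.
Numerically: ≈ 18.944.
(This is only a lower bound; the true E[α(G)] may be larger.)

E[α(G)] ≥ 341/18 ≈ 18.944.


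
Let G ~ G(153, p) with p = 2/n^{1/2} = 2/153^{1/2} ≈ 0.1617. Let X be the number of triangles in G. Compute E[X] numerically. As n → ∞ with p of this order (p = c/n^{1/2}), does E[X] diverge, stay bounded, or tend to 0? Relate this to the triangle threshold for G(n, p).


Number of potential triangles: C(153, 3) = 585276.
Each occurs with probability p³ ≈ (0.1617)³ ≈ 4.227200e-03.
By linearity: E[X] = C(153, 3)·p³ ≈ 585276 · 4.227200e-03 ≈ 2474.0790.
Since α = 1/2 < 1, p = c/n^{1/2} ≫ 1/n is above the triangle threshold p ~ 1/n. Asymptotically E[X] ~ (c³/6)·n^{3(1−α)} = (2³/6)·n^{1.5} → ∞; triangles are abundant w.h.p.

E[X] ≈ 2474.0790; in regime p = Θ(1/n^{1/2}) E[X] diverges (above the triangle threshold p ~ 1/n).


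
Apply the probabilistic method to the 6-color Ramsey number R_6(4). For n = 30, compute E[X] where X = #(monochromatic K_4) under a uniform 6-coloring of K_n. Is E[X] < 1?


E[X] = C(30, 4) · 6^{1 − 6} = 27405 · 6^{−5} = 27405/7776.
As a reduced fraction: E[X] = 1015/288 ≈ 3.524306.
Is E[X] < 1? NO.
Since E[X] ≥ 1, the first-moment bound is inconclusive at n = 30; it does NOT by itself certify R_6(4) > 30.

E[X] = 1015/288 ≈ 3.524306; E[X] ≥ 1; first-moment method inconclusive here.


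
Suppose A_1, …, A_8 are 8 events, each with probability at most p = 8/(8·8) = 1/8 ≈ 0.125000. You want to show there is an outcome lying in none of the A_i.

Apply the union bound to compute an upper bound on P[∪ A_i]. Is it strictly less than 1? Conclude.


Union bound: P[∪_{i=1}^{8} A_i] ≤ Σ_i P[A_i] ≤ 8·p = 8·(1/8) = 1.
Numerically: 1 ≈ 1.000000.
Is 1 < 1? NO.
Since the bound 1 is ≥ 1, the union bound is uninformative here; it does NOT by itself certify existence.

8·p = 1 ≈ 1.000000; existence NOT certified by the union bound.


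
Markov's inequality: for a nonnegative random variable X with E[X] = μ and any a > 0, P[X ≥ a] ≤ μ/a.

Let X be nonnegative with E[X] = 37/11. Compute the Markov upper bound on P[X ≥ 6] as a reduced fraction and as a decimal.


μ = E[X] = 37/11, a = 6.
Markov: P[X ≥ 6] ≤ μ/a = (37/11)/6 = 37/66.
Numerically: ≈ 0.560606.
(Since a = 6 > μ = 3.363636, the bound 37/66 is < 1 and informative.)

P[X ≥ 6] ≤ 37/66 ≈ 0.560606.


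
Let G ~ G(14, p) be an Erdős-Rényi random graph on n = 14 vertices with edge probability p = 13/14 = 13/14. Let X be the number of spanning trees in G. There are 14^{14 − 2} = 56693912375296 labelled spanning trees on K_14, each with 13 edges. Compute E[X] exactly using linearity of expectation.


K_14 has 14^{14 − 2} = 56693912375296 labelled spanning trees.
For each such spanning tree H, let X_H = 1 if all 13 edges of H are present in G. Then P[X_H = 1] = p^{13} = (13/14)^{13} = 302875106592253/793714773254144.
By linearity of expectation: E[X] = Σ_H E[X_H] = 56693912375296 · p^{13} = 56693912375296 · 302875106592253/793714773254144 = 302875106592253/14.
Numerically: E[X] ≈ 2.163e+13.

E[X] = 56693912375296 · (13/14)^{13} = 302875106592253/14 ≈ 2.163e+13.


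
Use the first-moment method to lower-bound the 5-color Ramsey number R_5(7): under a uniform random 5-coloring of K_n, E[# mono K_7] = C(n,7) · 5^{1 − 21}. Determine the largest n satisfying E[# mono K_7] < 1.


We need C(n, 7) · 5^{1 − 21} < 1, i.e. C(n, 7) < 5^{21 − 1} = 95367431640625.
Check values of n near the boundary:
  n = 335: C(335, 7) = 88202498238195; 88202498238195 < 95367431640625? YES
  n = 336: C(336, 7) = 90079147136880; 90079147136880 < 95367431640625? YES
  n = 337: C(337, 7) = 91989916924632; 91989916924632 < 95367431640625? YES
  n = 338: C(338, 7) = 93935323022736; 93935323022736 < 95367431640625? YES
  n = 339: C(339, 7) = 95915887062372; 95915887062372 < 95367431640625? NO
  n = 340: C(340, 7) = 97932136940560; 97932136940560 < 95367431640625? NO
  n = 341: C(341, 7) = 99984606876440; 99984606876440 < 95367431640625? NO
The largest n with C(n, 7) < 95367431640625 is n = 338 (where E[X] = 93935323022736/95367431640625 ≈ 0.9849833). Hence R_5(7) > 338, i.e. R_5(7) ≥ 339.

Largest n = 338; hence R_5(7) > 338.


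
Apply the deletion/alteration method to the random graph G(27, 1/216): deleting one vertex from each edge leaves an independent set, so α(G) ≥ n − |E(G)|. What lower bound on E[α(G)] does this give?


E[|E(G)|] = C(27, 2)·p = 351 · (1/216) = 13/8.
E[α(G)] ≥ n − E[|E(G)|] = 27 − 13/8 = 203/8.
Numerically: ≈ 25.37500.
(This is only a lower bound; the true E[α(G)] may be larger.)

E[α(G)] ≥ 203/8 ≈ 25.37500.


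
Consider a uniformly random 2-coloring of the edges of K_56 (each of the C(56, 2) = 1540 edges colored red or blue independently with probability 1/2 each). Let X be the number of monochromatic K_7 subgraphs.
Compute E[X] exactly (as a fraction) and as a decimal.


Let X = Σ_S X_S over the C(56, 7) = 231917400 subsets S of size 7, where X_S = 1 if the K_7 on S is monochromatic.
For a fixed S, the K_7 on S has C(7, 2) = 21 edges. P[all 21 edges red] = (1/2)^21, and likewise for blue, so P[monochromatic] = 2·(1/2)^21 = 2^{1 − 21} = 1/1048576.
Summing: E[X] = C(56, 7) · 2^{1 − 21} = 231917400 · 1/1048576 = 28989675/131072.
Numerically: E[X] ≈ 221.17367.

E[X] = C(56,7)·2^(1−C(7,2)) = 28989675/131072 ≈ 221.17367.


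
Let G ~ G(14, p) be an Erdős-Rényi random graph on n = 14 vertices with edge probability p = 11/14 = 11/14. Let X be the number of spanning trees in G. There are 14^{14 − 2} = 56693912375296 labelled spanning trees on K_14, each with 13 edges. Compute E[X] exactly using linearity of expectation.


K_14 has 14^{14 − 2} = 56693912375296 labelled spanning trees.
For each such spanning tree H, let X_H = 1 if all 13 edges of H are present in G. Then P[X_H = 1] = p^{13} = (11/14)^{13} = 34522712143931/793714773254144.
By linearity: E[X] = Σ_H E[X_H] = 56693912375296 · p^{13} = 56693912375296 · 34522712143931/793714773254144 = 34522712143931/14.
Numerically: E[X] ≈ 2.4659e+12.

E[X] = 56693912375296 · (11/14)^{13} = 34522712143931/14 ≈ 2.4659e+12.


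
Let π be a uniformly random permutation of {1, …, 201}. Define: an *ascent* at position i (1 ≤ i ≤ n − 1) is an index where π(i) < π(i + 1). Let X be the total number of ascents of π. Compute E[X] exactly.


Write X = Σ X_I over i = 1, …, 200, with X_I the indicator of one ascent.
There are 200 indicators.
For each fixed i, the pair (π(i), π(i+1)) is a uniformly random ordered pair of distinct values from {1, …, 201}; by symmetry P[π(i) < π(i+1)] = 1/2.
By linearity: E[X] = 200 · (1/2) = (201 − 1) · (1/2) = 100 ≈ 100.0000.

E[X] = 100 = 100.0000.


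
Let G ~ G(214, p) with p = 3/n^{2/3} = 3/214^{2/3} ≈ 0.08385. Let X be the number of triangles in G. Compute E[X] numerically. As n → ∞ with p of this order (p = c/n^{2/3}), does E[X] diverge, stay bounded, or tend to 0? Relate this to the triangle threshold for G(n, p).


Number of potential triangles: C(214, 3) = 1610564.
Each occurs with probability p³ ≈ (0.08385)³ ≈ 5.895711e-04.
By linearity: E[X] = C(214, 3)·p³ ≈ 1610564 · 5.895711e-04 ≈ 949.5421.
Since α = 2/3 < 1, p = c/n^{2/3} ≫ 1/n is above the triangle threshold p ~ 1/n. Asymptotically E[X] ~ (c³/6)·n^{3(1−α)} = (3³/6)·n^{1} → ∞; triangles are abundant w.h.p.

E[X] ≈ 949.5421; in regime p = Θ(1/n^{2/3}) E[X] diverges (above the triangle threshold p ~ 1/n).


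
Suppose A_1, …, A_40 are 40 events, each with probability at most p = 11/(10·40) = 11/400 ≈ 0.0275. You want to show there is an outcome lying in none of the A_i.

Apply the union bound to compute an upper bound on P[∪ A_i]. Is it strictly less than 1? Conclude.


Union bound: P[∪_{i=1}^{40} A_i] ≤ Σ_i P[A_i] ≤ 40·p = 40·(11/400) = 11/10.
Numerically: 11/10 ≈ 1.1000.
Is 11/10 < 1? NO.
Since the bound 11/10 is ≥ 1, the union bound is uninformative here; it does NOT by itself certify existence.

40·p = 11/10 ≈ 1.1000; existence NOT certified by the union bound.


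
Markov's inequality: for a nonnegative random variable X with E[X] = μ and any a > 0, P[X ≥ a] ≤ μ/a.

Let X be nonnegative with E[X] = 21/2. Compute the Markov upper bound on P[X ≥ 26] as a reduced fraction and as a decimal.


μ = E[X] = 21/2, a = 26.
Markov: P[X ≥ 26] ≤ μ/a = (21/2)/26 = 21/52.
Numerically: ≈ 0.403846.
(Since a = 26 > μ = 10.500000, the bound 21/52 is < 1 and informative.)

P[X ≥ 26] ≤ 21/52 ≈ 0.403846.


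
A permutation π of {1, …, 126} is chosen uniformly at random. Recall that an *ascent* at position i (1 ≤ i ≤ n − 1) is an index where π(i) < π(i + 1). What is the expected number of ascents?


Write X = Σ X_I over i = 1, …, 125, with X_I the indicator of one ascent.
There are 125 indicators.
For each fixed i, the pair (π(i), π(i+1)) is a uniformly random ordered pair of distinct values from {1, …, 126}; by symmetry P[π(i) < π(i+1)] = 1/2.
By linearity: E[X] = 125 · (1/2) = (126 − 1) · (1/2) = 125/2 ≈ 62.500000.

E[X] = 125/2 = 62.500000.


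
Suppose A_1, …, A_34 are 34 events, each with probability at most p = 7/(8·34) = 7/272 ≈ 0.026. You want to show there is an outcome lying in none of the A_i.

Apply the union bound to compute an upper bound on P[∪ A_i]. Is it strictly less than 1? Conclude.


Union bound: P[∪_{i=1}^{34} A_i] ≤ Σ_i P[A_i] ≤ 34·p = 34·(7/272) = 7/8.
Numerically: 7/8 ≈ 0.875.
Is 7/8 < 1? YES.
Since P[∪ A_i] ≤ 7/8 < 1, the complement has P[∩ A_i^c] ≥ 1 − 7/8 = 1/8 > 0, so some outcome avoids every A_i.

34·p = 7/8 ≈ 0.875; existence CERTIFIED by the union bound.


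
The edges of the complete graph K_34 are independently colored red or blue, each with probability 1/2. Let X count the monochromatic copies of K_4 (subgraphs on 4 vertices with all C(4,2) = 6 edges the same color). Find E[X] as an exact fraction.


Let X = Σ_S X_S over the C(34, 4) = 46376 subsets S of size 4, where X_S = 1 if the K_4 on S is monochromatic.
For a fixed S, the K_4 on S has C(4, 2) = 6 edges. P[all 6 edges red] = (1/2)^6, and likewise for blue, so P[monochromatic] = 2·(1/2)^6 = 2^{1 − 6} = 1/32.
Summing: E[X] = C(34, 4) · 2^{1 − 6} = 46376 · 1/32 = 5797/4.
Numerically: E[X] ≈ 1449.250000.

E[X] = C(34,4)·2^(1−C(4,2)) = 5797/4 ≈ 1449.250000.


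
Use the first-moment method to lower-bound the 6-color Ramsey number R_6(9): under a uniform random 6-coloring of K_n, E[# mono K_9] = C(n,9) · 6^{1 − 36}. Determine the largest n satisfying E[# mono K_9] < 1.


We need C(n, 9) · 6^{1 − 36} < 1, i.e. C(n, 9) < 6^{36 − 1} = 1719070799748422591028658176.
Check values of n near the boundary:
  n = 4403: C(4403, 9) = 1699894433046281918452233150; 1699894433046281918452233150 < 1719070799748422591028658176? YES
  n = 4404: C(4404, 9) = 1703375445537161676647015880; 1703375445537161676647015880 < 1719070799748422591028658176? YES
  n = 4405: C(4405, 9) = 1706862792900636302463627150; 1706862792900636302463627150 < 1719070799748422591028658176? YES
  n = 4406: C(4406, 9) = 1710356485221788389505285700; 1710356485221788389505285700 < 1719070799748422591028658176? YES
  n = 4407: C(4407, 9) = 1713856532599459170657070050; 1713856532599459170657070050 < 1719070799748422591028658176? YES
  n = 4408: C(4408, 9) = 1717362945146264156457459600; 1717362945146264156457459600 < 1719070799748422591028658176? YES
  n = 4409: C(4409, 9) = 1720875732988608787686577131; 1720875732988608787686577131 < 1719070799748422591028658176? NO
  n = 4410: C(4410, 9) = 1724394906266704102180823710; 1724394906266704102180823710 < 1719070799748422591028658176? NO
  n = 4411: C(4411, 9) = 1727920475134582415883601405; 1727920475134582415883601405 < 1719070799748422591028658176? NO
The largest n with C(n, 9) < 1719070799748422591028658176 is n = 4408 (where E[X] = 35778394690547169926197075/35813974994758803979763712 ≈ 0.9990065). Hence R_6(9) > 4408, i.e. R_6(9) ≥ 4409.

Largest n = 4408; hence R_6(9) > 4408.


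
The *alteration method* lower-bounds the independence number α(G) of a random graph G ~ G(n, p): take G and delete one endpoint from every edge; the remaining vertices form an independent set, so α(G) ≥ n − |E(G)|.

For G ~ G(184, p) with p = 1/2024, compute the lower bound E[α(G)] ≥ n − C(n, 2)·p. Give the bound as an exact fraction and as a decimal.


E[|E(G)|] = C(184, 2)·p = 16836 · (1/2024) = 183/22.
E[α(G)] ≥ n − E[|E(G)|] = 184 − 183/22 = 3865/22.
Numerically: ≈ 175.6818.
(This is only a lower bound; the true E[α(G)] may be larger.)

E[α(G)] ≥ 3865/22 ≈ 175.6818.


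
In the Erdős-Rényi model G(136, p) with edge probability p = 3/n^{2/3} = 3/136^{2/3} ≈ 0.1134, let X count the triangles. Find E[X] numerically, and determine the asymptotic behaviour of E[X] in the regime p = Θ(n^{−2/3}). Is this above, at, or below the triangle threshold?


Number of potential triangles: C(136, 3) = 410040.
Each occurs with probability p³ ≈ (0.1134)³ ≈ 1.459775e-03.
By linearity: E[X] = C(136, 3)·p³ ≈ 410040 · 1.459775e-03 ≈ 598.5662.
Since α = 2/3 < 1, p = c/n^{2/3} ≫ 1/n is above the triangle threshold p ~ 1/n. Asymptotically E[X] ~ (c³/6)·n^{3(1−α)} = (3³/6)·n^{1} → ∞; triangles are abundant w.h.p.

E[X] ≈ 598.5662; in regime p = Θ(1/n^{2/3}) E[X] diverges (above the triangle threshold p ~ 1/n).


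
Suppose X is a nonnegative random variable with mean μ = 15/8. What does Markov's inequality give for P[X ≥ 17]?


μ = E[X] = 15/8, a = 17.
Markov: P[X ≥ 17] ≤ μ/a = (15/8)/17 = 15/136.
Numerically: ≈ 0.110294.
(Since a = 17 > μ = 1.875000, the bound 15/136 is < 1 and informative.)

P[X ≥ 17] ≤ 15/136 ≈ 0.110294.


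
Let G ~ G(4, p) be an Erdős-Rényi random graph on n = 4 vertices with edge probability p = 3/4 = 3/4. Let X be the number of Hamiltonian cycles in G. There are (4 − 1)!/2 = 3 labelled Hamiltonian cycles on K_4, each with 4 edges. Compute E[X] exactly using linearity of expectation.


K_4 has (4 − 1)!/2 = 3 labelled Hamiltonian cycles.
For each such Hamiltonian cycle H, let X_H = 1 if all 4 edges of H are present in G. Then P[X_H = 1] = p^{4} = (3/4)^{4} = 81/256.
Summing the indicators: E[X] = Σ_H E[X_H] = 3 · p^{4} = 3 · 81/256 = 243/256.
Numerically: E[X] ≈ 0.949219.

E[X] = 3 · (3/4)^{4} = 243/256 ≈ 0.949219.


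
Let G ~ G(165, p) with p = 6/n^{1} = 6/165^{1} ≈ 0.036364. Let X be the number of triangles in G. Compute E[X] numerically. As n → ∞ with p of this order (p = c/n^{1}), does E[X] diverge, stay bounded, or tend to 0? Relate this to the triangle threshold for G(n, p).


Number of potential triangles: C(165, 3) = 735130.
Each occurs with probability p³ ≈ (0.036364)³ ≈ 4.8084147e-05.
By linearity: E[X] = C(165, 3)·p³ ≈ 735130 · 4.8084147e-05 ≈ 35.34810.
Here α = 1, so p = 6/n is exactly at the triangle threshold p ~ 1/n. Asymptotically E[X] → c³/6 = 6³/6 = 36 ≈ 36.00000, a bounded constant. In this regime the triangle count is asymptotically Poisson(c³/6).

E[X] ≈ 35.34810; in regime p = Θ(1/n^{1}) E[X] stays bounded (at the triangle threshold p ~ 1/n).


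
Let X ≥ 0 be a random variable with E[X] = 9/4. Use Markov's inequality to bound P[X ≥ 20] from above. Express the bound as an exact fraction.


μ = E[X] = 9/4, a = 20.
Markov: P[X ≥ 20] ≤ μ/a = (9/4)/20 = 9/80.
Numerically: ≈ 0.113.
(Since a = 20 > μ = 2.250, the bound 9/80 is < 1 and informative.)

P[X ≥ 20] ≤ 9/80 ≈ 0.113.


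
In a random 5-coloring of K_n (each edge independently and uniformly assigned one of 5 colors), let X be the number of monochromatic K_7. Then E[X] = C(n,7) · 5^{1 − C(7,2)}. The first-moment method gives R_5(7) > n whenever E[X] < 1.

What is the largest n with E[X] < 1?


We need C(n, 7) · 5^{1 − 21} < 1, i.e. C(n, 7) < 5^{21 − 1} = 95367431640625.
Check values of n near the boundary:
  n = 334: C(334, 7) = 86359460961576; 86359460961576 < 95367431640625? YES
  n = 335: C(335, 7) = 88202498238195; 88202498238195 < 95367431640625? YES
  n = 336: C(336, 7) = 90079147136880; 90079147136880 < 95367431640625? YES
  n = 337: C(337, 7) = 91989916924632; 91989916924632 < 95367431640625? YES
  n = 338: C(338, 7) = 93935323022736; 93935323022736 < 95367431640625? YES
  n = 339: C(339, 7) = 95915887062372; 95915887062372 < 95367431640625? NO
  n = 340: C(340, 7) = 97932136940560; 97932136940560 < 95367431640625? NO
The largest n with C(n, 7) < 95367431640625 is n = 338 (where E[X] = 93935323022736/95367431640625 ≈ 0.9850). Hence R_5(7) > 338, i.e. R_5(7) ≥ 339.

Largest n = 338; hence R_5(7) > 338.


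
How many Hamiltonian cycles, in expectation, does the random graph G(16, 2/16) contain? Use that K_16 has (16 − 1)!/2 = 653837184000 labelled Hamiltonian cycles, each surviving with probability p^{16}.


K_16 has (16 − 1)!/2 = 653837184000 labelled Hamiltonian cycles.
For each such Hamiltonian cycle H, let X_H = 1 if all 16 edges of H are present in G. Then P[X_H = 1] = p^{16} = (1/8)^{16} = 1/281474976710656.
Summing the indicators: E[X] = Σ_H E[X_H] = 653837184000 · p^{16} = 653837184000 · 1/281474976710656 = 638512875/274877906944.
Numerically: E[X] ≈ 0.00232.

E[X] = 653837184000 · (1/8)^{16} = 638512875/274877906944 ≈ 0.00232.


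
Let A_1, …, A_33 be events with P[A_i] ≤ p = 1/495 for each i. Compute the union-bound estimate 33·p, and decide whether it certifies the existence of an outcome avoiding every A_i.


Union bound: P[∪_{i=1}^{33} A_i] ≤ Σ_i P[A_i] ≤ 33·p = 33·(1/495) = 1/15.
Numerically: 1/15 ≈ 0.06667.
Is 1/15 < 1? YES.
Since P[∪ A_i] ≤ 1/15 < 1, the complement has P[∩ A_i^c] ≥ 1 − 1/15 = 14/15 > 0, so some outcome avoids every A_i.

33·p = 1/15 ≈ 0.06667; existence CERTIFIED by the union bound.


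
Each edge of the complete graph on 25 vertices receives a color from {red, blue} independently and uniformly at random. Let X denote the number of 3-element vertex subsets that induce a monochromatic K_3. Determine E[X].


Let X = Σ_S X_S over the C(25, 3) = 2300 subsets S of size 3, where X_S = 1 if the K_3 on S is monochromatic.
For a fixed S, the K_3 on S has C(3, 2) = 3 edges. P[all 3 edges red] = (1/2)^3, and likewise for blue, so P[monochromatic] = 2·(1/2)^3 = 2^{1 − 3} = 1/4.
Summing: E[X] = C(25, 3) · 2^{1 − 3} = 2300 · 1/4 = 575.
Numerically: E[X] ≈ 575.000000.

E[X] = C(25,3)·2^(1−C(3,2)) = 575 ≈ 575.000000.


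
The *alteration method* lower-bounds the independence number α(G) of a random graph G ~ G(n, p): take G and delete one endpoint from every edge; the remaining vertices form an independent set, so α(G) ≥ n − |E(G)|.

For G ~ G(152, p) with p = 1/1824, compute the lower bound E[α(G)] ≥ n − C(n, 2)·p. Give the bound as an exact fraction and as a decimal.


E[|E(G)|] = C(152, 2)·p = 11476 · (1/1824) = 151/24.
E[α(G)] ≥ n − E[|E(G)|] = 152 − 151/24 = 3497/24.
Numerically: ≈ 145.7083.
(This is only a lower bound; the true E[α(G)] may be larger.)

E[α(G)] ≥ 3497/24 ≈ 145.7083.


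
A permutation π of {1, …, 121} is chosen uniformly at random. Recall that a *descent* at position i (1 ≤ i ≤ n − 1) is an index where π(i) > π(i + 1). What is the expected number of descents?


Write X = Σ X_I over i = 1, …, 120, with X_I the indicator of one descent.
There are 120 indicators.
For each fixed i, the pair (π(i), π(i+1)) is a uniformly random ordered pair of distinct values from {1, …, 121}; by symmetry P[π(i) > π(i+1)] = 1/2.
By linearity: E[X] = 120 · (1/2) = (121 − 1) · (1/2) = 60 ≈ 60.00000.

E[X] = 60 = 60.00000.


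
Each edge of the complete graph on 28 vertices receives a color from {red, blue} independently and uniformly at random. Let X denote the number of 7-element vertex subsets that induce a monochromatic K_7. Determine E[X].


Let X = Σ_S X_S over the C(28, 7) = 1184040 subsets S of size 7, where X_S = 1 if the K_7 on S is monochromatic.
For a fixed S, the K_7 on S has C(7, 2) = 21 edges. P[all 21 edges red] = (1/2)^21, and likewise for blue, so P[monochromatic] = 2·(1/2)^21 = 2^{1 − 21} = 1/1048576.
By linearity: E[X] = C(28, 7) · 2^{1 − 21} = 1184040 · 1/1048576 = 148005/131072.
Numerically: E[X] ≈ 1.1292.

E[X] = C(28,7)·2^(1−C(7,2)) = 148005/131072 ≈ 1.1292.


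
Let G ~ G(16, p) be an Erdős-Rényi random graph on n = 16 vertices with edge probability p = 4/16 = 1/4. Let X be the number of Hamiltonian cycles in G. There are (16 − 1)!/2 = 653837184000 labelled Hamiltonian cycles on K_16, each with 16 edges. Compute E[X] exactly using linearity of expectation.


K_16 has (16 − 1)!/2 = 653837184000 labelled Hamiltonian cycles.
For each such Hamiltonian cycle H, let X_H = 1 if all 16 edges of H are present in G. Then P[X_H = 1] = p^{16} = (1/4)^{16} = 1/4294967296.
Summing the indicators: E[X] = Σ_H E[X_H] = 653837184000 · p^{16} = 653837184000 · 1/4294967296 = 638512875/4194304.
Numerically: E[X] ≈ 152.

E[X] = 653837184000 · (1/4)^{16} = 638512875/4194304 ≈ 152.


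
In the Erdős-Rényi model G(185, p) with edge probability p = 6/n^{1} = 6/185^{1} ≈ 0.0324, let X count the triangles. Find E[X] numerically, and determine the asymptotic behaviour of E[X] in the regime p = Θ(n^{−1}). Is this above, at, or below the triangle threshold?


Number of potential triangles: C(185, 3) = 1038220.
Each occurs with probability p³ ≈ (0.0324)³ ≈ 3.41145e-05.
By linearity: E[X] = C(185, 3)·p³ ≈ 1038220 · 3.41145e-05 ≈ 35.418.
Here α = 1, so p = 6/n is exactly at the triangle threshold p ~ 1/n. Asymptotically E[X] → c³/6 = 6³/6 = 36 ≈ 36.000, a bounded constant. In this regime the triangle count is asymptotically Poisson(c³/6).

E[X] ≈ 35.418; in regime p = Θ(1/n^{1}) E[X] stays bounded (at the triangle threshold p ~ 1/n).


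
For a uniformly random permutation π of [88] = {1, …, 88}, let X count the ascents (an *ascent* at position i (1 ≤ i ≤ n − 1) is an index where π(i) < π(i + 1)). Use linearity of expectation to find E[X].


Write X = Σ X_I over i = 1, …, 87, with X_I the indicator of one ascent.
There are 87 indicators.
For each fixed i, the pair (π(i), π(i+1)) is a uniformly random ordered pair of distinct values from {1, …, 88}; by symmetry P[π(i) < π(i+1)] = 1/2.
By linearity: E[X] = 87 · (1/2) = (88 − 1) · (1/2) = 87/2 ≈ 43.500000.

E[X] = 87/2 = 43.500000.


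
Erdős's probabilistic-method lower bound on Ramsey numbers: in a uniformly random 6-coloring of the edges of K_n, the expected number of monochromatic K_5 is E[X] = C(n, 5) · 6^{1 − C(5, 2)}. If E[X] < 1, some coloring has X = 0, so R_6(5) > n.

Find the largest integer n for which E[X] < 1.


We need C(n, 5) · 6^{1 − 10} < 1, i.e. C(n, 5) < 6^{10 − 1} = 10077696.
Check values of n near the boundary:
  n = 61: C(61, 5) = 5949147; 5949147 < 10077696? YES
  n = 62: C(62, 5) = 6471002; 6471002 < 10077696? YES
  n = 63: C(63, 5) = 7028847; 7028847 < 10077696? YES
  n = 64: C(64, 5) = 7624512; 7624512 < 10077696? YES
  n = 65: C(65, 5) = 8259888; 8259888 < 10077696? YES
  n = 66: C(66, 5) = 8936928; 8936928 < 10077696? YES
  n = 67: C(67, 5) = 9657648; 9657648 < 10077696? YES
  n = 68: C(68, 5) = 10424128; 10424128 < 10077696? NO
  n = 69: C(69, 5) = 11238513; 11238513 < 10077696? NO
  n = 70: C(70, 5) = 12103014; 12103014 < 10077696? NO
The largest n with C(n, 5) < 10077696 is n = 67 (where E[X] = 67067/69984 ≈ 0.9583). Hence R_6(5) > 67, i.e. R_6(5) ≥ 68.

Largest n = 67; hence R_6(5) > 67.


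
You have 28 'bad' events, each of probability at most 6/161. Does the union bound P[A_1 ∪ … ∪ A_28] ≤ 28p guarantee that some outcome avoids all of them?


Union bound: P[∪_{i=1}^{28} A_i] ≤ Σ_i P[A_i] ≤ 28·p = 28·(6/161) = 24/23.
Numerically: 24/23 ≈ 1.04348.
Is 24/23 < 1? NO.
Since the bound 24/23 is ≥ 1, the union bound is uninformative here; it does NOT by itself certify existence.

28·p = 24/23 ≈ 1.04348; existence NOT certified by the union bound.


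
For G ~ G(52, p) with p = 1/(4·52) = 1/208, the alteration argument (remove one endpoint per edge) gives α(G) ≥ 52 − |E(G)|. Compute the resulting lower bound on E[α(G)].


E[|E(G)|] = C(52, 2)·p = 1326 · (1/208) = 51/8.
E[α(G)] ≥ n − E[|E(G)|] = 52 − 51/8 = 365/8.
Numerically: ≈ 45.625000.
(This is only a lower bound; the true E[α(G)] may be larger.)

E[α(G)] ≥ 365/8 ≈ 45.625000.


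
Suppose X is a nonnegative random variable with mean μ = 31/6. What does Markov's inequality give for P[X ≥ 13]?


μ = E[X] = 31/6, a = 13.
Markov: P[X ≥ 13] ≤ μ/a = (31/6)/13 = 31/78.
Numerically: ≈ 0.39744.
(Since a = 13 > μ = 5.16667, the bound 31/78 is < 1 and informative.)

P[X ≥ 13] ≤ 31/78 ≈ 0.39744.
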